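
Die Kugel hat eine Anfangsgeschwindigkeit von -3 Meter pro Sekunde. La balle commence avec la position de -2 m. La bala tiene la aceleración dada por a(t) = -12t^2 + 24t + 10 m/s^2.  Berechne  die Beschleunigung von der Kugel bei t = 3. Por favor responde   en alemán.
Wir haben die Beschleunigung a(t) = -12·t^2 + 24·t + 10. Durch Einsetzen von t = 3: a(3) = -26.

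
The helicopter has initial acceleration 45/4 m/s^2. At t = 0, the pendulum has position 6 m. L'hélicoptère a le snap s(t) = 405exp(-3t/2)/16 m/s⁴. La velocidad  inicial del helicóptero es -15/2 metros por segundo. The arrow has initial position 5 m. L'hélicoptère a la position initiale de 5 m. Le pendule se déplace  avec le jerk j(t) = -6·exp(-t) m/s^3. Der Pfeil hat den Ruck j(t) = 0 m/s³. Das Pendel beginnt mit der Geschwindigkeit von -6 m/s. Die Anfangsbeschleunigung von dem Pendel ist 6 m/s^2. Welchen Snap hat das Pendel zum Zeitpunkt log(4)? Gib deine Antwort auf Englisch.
To solve this, we need to take 1 derivative of our jerk equation j(t) = -6·exp(-t). Differentiating jerk, we get snap: s(t) = 6·exp(-t). We have snap s(t) = 6·exp(-t). Substituting t = log(4): s(log(4)) = 3/2.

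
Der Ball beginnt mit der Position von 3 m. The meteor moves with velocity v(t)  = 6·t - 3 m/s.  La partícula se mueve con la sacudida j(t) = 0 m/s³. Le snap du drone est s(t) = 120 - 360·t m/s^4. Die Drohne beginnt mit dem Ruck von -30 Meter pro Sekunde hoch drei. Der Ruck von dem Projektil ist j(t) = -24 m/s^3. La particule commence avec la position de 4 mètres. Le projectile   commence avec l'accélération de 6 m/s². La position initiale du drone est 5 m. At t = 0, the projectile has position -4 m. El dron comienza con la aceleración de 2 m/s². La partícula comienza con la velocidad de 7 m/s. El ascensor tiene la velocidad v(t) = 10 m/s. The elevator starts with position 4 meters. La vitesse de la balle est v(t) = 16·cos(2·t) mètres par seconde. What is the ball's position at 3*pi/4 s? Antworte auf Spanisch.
Debemos encontrar la antiderivada de nuestra ecuación de la velocidad v(t) = 16·cos(2·t) 1 vez. La antiderivada de la velocidad, con x(0) = 3, da la posición: x(t) = 8·sin(2·t) + 3. Usando x(t) = 8·sin(2·t) + 3 y sustituyendo t = 3*pi/4, encontramos x = -5.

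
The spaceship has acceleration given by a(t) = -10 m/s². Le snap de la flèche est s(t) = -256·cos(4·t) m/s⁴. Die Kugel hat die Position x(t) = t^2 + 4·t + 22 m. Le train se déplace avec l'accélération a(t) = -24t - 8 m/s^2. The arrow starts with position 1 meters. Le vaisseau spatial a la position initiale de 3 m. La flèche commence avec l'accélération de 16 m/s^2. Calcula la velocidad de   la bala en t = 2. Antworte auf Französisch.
En partant de la position x(t) = t^2 + 4·t + 22, nous prenons 1 dérivée. En dérivant la position, nous obtenons la vitesse: v(t) = 2·t + 4. En utilisant v(t) = 2·t + 4 et en substituant t = 2, nous trouvons v = 8.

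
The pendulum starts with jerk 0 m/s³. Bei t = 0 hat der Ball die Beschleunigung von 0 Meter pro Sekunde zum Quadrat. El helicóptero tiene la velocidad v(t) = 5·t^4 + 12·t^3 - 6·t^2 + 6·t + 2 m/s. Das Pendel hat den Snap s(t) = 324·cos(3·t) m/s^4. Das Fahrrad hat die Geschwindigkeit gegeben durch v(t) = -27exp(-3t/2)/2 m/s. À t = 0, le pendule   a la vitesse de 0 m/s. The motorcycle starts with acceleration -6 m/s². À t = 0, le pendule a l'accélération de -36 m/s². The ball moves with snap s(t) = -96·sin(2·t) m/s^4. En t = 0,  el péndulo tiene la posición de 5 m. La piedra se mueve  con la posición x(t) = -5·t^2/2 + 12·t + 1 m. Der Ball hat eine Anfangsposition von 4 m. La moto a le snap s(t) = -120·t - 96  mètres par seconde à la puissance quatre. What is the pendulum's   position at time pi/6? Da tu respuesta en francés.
En partant du snap s(t) = 324·cos(3·t), nous prenons 4 primitives. En intégrant le snap et en utilisant la condition initiale j(0) = 0, nous obtenons j(t) = 108·sin(3·t). En intégrant le jerk et en utilisant la condition initiale a(0) = -36, nous obtenons a(t) = -36·cos(3·t). L'intégrale de l'accélération est la vitesse. En utilisant v(0) = 0, nous obtenons v(t) = -12·sin(3·t). La primitive de la vitesse, avec x(0) = 5, donne la position: x(t) = 4·cos(3·t) + 1. De l'équation de la position x(t) = 4·cos(3·t) + 1, nous substituons t = pi/6 pour obtenir x = 1.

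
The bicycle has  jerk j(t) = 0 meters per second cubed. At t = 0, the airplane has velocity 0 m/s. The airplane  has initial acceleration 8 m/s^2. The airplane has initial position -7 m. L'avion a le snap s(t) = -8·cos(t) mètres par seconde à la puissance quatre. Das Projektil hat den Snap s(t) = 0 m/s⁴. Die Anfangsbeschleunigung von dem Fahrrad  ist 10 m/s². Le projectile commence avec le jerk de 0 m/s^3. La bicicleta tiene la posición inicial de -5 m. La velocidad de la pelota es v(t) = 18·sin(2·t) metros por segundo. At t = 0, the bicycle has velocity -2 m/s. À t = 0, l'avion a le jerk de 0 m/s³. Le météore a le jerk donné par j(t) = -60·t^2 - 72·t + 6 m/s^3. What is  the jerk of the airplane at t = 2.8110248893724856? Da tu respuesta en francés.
Pour résoudre ceci, nous devons prendre 1 intégrale de notre équation du snap s(t) = -8·cos(t). L'intégrale du snap est le jerk. En utilisant j(0) = 0, nous obtenons j(t) = -8·sin(t). De l'équation du jerk j(t) = -8·sin(t), nous substituons t = 2.8110248893724856 pour obtenir j = -2.59664084102468.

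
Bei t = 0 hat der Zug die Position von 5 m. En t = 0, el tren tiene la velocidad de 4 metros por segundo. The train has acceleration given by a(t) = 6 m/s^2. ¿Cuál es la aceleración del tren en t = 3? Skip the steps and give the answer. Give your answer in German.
Bei t = 3, a = 6.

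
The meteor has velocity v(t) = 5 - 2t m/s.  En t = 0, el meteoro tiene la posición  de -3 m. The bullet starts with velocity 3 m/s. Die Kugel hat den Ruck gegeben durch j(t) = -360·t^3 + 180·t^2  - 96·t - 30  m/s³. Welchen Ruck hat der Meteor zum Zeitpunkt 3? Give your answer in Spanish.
Debemos derivar nuestra ecuación de la velocidad v(t) = 5 - 2·t 2 veces. Tomando d/dt de v(t), encontramos a(t) = -2. Tomando d/dt de a(t), encontramos j(t) = 0. Usando j(t) = 0 y sustituyendo t = 3, encontramos j = 0.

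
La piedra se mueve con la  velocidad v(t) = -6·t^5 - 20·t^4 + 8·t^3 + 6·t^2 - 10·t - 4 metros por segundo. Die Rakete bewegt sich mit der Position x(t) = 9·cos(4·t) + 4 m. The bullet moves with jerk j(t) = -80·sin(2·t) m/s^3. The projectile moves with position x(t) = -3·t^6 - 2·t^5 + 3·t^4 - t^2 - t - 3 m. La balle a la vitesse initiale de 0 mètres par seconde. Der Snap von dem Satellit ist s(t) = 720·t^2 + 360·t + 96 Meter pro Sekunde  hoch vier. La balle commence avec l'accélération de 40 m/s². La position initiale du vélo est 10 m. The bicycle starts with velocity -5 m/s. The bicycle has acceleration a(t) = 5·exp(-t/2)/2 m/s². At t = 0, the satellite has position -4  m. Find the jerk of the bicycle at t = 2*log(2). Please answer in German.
Ausgehend von der Beschleunigung a(t) = 5·exp(-t/2)/2, nehmen wir 1 Ableitung. Durch Ableiten von der Beschleunigung erhalten wir den Ruck: j(t) = -5·exp(-t/2)/4. Aus der Gleichung für den Ruck j(t) = -5·exp(-t/2)/4, setzen wir t = 2*log(2) ein und erhalten j = -5/8.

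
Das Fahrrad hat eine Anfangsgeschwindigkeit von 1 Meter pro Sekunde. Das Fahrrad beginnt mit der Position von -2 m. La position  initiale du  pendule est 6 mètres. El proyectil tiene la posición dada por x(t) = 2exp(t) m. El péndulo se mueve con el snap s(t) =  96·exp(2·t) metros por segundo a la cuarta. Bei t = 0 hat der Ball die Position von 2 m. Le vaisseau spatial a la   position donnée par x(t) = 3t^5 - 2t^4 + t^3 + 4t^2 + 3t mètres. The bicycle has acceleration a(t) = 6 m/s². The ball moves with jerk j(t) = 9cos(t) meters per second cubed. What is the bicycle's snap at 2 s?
Starting from acceleration a(t) = 6, we take 2 derivatives. Taking d/dt of a(t), we find j(t) = 0. The derivative of jerk gives snap: s(t) = 0. From the given snap equation s(t) = 0, we substitute t = 2 to get s = 0.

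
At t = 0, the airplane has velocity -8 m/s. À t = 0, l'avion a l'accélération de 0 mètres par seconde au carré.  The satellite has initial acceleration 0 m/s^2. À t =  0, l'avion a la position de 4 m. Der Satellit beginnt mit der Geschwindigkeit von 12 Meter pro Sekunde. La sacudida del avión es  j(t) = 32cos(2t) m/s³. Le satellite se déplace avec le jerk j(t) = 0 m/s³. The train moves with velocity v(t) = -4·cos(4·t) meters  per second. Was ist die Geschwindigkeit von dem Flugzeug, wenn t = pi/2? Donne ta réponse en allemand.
Ausgehend von dem Ruck j(t) = 32·cos(2·t), nehmen wir 2 Integrale. Die Stammfunktion von dem Ruck, mit a(0) = 0, ergibt die Beschleunigung: a(t) = 16·sin(2·t). Das Integral von der Beschleunigung, mit v(0) = -8, ergibt die Geschwindigkeit: v(t) = -8·cos(2·t). Aus der Gleichung für die Geschwindigkeit v(t) = -8·cos(2·t), setzen wir t = pi/2 ein und erhalten v = 8.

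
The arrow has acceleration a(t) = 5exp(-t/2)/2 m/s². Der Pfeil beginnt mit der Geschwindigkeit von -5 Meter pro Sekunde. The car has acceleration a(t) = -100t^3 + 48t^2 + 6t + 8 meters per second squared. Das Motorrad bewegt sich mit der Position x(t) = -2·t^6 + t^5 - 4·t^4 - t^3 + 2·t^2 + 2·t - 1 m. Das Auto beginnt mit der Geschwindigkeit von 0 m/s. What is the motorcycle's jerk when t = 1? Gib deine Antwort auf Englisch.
We must differentiate our position equation x(t) = -2·t^6 + t^5 - 4·t^4 - t^3 + 2·t^2 + 2·t - 1 3 times. Taking d/dt of x(t), we find v(t) = -12·t^5 + 5·t^4 - 16·t^3 - 3·t^2 + 4·t + 2. The derivative of velocity gives acceleration: a(t) = -60·t^4 + 20·t^3 - 48·t^2 - 6·t + 4. The derivative of acceleration gives jerk: j(t) = -240·t^3 + 60·t^2 - 96·t - 6. We have jerk j(t) = -240·t^3 + 60·t^2 - 96·t - 6. Substituting t = 1: j(1) = -282.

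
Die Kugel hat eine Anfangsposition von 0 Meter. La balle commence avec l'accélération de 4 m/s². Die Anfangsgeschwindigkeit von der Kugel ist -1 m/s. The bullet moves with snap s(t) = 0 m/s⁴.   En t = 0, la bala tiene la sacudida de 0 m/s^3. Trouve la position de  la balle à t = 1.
Nous devons trouver la primitive de notre équation du snap s(t) = 0 4 fois. La primitive du snap, avec j(0) = 0, donne le jerk: j(t) = 0. La primitive du jerk, avec a(0) = 4, donne l'accélération: a(t) = 4. En intégrant l'accélération et en utilisant la condition initiale v(0) = -1, nous obtenons v(t) = 4·t - 1. En intégrant la vitesse et en utilisant la condition initiale x(0) = 0, nous obtenons x(t) = 2·t^2 - t. Nous avons la position x(t) = 2·t^2 - t. En substituant t = 1: x(1) = 1.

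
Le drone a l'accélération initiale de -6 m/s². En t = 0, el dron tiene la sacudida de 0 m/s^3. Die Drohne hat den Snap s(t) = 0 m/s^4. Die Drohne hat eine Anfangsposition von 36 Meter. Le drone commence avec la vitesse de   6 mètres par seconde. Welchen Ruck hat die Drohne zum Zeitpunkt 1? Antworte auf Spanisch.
Debemos encontrar la integral de nuestra ecuación del snap s(t) = 0 1 vez. La antiderivada del snap es la sacudida. Usando j(0) = 0, obtenemos j(t) = 0. Tenemos la sacudida j(t) = 0. Sustituyendo t = 1: j(1) = 0.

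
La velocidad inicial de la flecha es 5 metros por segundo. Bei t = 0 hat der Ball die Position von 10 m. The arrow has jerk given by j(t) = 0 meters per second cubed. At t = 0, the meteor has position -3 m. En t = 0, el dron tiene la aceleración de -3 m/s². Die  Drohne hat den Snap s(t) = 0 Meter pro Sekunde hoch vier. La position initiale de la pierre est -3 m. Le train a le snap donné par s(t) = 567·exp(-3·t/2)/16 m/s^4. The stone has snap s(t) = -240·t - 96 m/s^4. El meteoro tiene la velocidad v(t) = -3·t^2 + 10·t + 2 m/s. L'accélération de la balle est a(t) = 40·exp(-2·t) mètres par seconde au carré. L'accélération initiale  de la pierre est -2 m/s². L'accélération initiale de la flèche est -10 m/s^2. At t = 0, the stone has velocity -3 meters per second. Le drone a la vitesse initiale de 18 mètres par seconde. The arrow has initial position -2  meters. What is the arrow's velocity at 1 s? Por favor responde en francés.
En partant du jerk j(t) = 0, nous prenons 2 intégrales. En prenant ∫j(t)dt et en appliquant a(0) = -10, nous trouvons a(t) = -10. La primitive de l'accélération est la vitesse. En utilisant v(0) = 5, nous obtenons v(t) = 5 - 10·t. En utilisant v(t) = 5 - 10·t et en substituant t = 1, nous trouvons v = -5.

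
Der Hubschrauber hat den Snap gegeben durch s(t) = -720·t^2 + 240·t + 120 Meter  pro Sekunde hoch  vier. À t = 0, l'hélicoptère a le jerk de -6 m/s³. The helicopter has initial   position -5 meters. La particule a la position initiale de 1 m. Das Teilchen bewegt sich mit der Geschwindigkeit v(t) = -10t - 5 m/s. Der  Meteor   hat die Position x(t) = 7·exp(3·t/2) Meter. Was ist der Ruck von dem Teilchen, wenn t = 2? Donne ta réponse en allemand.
Um dies zu lösen, müssen wir 2 Ableitungen unserer Gleichung für die Geschwindigkeit v(t) = -10·t - 5 nehmen. Die Ableitung von der Geschwindigkeit ergibt die Beschleunigung: a(t) = -10. Durch Ableiten von der Beschleunigung erhalten wir den Ruck: j(t) = 0. Mit j(t) = 0 und Einsetzen von t = 2, finden wir j = 0.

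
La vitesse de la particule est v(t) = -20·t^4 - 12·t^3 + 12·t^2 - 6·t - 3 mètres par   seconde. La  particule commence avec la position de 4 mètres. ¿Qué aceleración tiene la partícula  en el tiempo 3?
Partiendo de la velocidad v(t) = -20·t^4 - 12·t^3 + 12·t^2 - 6·t - 3, tomamos 1 derivada. Tomando d/dt de v(t), encontramos a(t) = -80·t^3 - 36·t^2 + 24·t - 6. Usando a(t) = -80·t^3 - 36·t^2 + 24·t - 6 y sustituyendo t = 3, encontramos a = -2418.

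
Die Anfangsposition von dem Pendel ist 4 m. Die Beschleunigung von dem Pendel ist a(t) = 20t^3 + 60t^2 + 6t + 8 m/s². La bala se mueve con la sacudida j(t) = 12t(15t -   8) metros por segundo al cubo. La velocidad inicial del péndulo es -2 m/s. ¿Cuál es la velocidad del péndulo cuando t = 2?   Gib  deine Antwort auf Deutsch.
Wir müssen die Stammfunktion unserer Gleichung für die Beschleunigung a(t) = 20·t^3 + 60·t^2 + 6·t + 8 1-mal finden. Durch Integration von der Beschleunigung und Verwendung der Anfangsbedingung v(0) = -2, erhalten wir v(t) = 5·t^4 + 20·t^3 + 3·t^2 + 8·t - 2. Mit v(t) = 5·t^4 + 20·t^3 + 3·t^2 + 8·t - 2 und Einsetzen von t = 2, finden wir v = 266.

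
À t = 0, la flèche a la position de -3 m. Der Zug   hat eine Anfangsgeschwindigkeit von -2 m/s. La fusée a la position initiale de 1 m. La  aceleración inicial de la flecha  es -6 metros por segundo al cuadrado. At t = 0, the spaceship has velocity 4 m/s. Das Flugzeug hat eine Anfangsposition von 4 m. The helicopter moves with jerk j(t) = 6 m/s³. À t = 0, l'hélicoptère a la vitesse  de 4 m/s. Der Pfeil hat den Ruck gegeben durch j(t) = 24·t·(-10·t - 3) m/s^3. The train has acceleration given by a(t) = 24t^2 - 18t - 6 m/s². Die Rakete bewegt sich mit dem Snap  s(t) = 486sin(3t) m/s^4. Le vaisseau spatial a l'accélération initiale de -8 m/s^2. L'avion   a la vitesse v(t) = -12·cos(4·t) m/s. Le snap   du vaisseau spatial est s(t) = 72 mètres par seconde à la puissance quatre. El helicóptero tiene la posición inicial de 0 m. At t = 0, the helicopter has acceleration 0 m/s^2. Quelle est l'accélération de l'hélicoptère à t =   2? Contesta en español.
Debemos encontrar la antiderivada de nuestra ecuación de la sacudida j(t) = 6 1 vez. La antiderivada de la sacudida es la aceleración. Usando a(0) = 0, obtenemos a(t) = 6·t. De la ecuación de la aceleración a(t) = 6·t, sustituimos t = 2 para obtener a = 12.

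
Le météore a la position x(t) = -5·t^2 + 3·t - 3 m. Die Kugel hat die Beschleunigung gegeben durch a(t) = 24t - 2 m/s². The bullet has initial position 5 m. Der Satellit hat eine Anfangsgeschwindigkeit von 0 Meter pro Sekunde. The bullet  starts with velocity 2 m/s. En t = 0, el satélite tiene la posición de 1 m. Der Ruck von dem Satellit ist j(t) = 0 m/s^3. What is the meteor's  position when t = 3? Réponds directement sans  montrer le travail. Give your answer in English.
x(3) = -39.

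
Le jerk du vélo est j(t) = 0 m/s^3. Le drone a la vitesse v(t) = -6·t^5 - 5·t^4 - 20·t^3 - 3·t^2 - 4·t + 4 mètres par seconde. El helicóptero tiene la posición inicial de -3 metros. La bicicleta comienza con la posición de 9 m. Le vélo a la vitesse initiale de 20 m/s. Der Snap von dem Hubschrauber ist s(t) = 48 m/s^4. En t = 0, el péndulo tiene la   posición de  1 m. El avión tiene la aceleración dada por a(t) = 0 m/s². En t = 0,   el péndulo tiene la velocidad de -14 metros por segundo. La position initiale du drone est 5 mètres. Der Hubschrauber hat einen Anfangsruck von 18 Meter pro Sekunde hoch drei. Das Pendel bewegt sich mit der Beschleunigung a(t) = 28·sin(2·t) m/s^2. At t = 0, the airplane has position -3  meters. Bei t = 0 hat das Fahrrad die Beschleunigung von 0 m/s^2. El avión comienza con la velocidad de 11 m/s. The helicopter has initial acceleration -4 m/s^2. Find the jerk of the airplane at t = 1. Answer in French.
Nous devons dériver notre équation de l'accélération a(t) = 0 1 fois. La dérivée de l'accélération donne le jerk: j(t) = 0. De l'équation du jerk j(t) = 0, nous substituons t = 1 pour obtenir j = 0.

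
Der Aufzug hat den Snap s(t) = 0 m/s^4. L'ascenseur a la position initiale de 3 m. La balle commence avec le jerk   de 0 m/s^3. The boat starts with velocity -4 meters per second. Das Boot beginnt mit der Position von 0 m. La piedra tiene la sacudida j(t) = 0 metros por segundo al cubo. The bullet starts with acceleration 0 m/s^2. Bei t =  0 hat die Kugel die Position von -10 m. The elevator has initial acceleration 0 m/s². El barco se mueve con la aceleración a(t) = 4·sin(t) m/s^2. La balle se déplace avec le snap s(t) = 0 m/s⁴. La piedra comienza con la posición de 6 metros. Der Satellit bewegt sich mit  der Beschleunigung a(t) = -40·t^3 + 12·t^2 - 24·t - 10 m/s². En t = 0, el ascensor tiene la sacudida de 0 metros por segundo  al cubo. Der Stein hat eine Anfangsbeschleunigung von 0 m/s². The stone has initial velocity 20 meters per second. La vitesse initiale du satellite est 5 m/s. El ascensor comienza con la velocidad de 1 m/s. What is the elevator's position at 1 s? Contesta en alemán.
Um dies zu lösen, müssen wir 4 Integrale unserer Gleichung für den Snap s(t) = 0 finden. Mit ∫s(t)dt und Anwendung von j(0) = 0, finden wir j(t) = 0. Mit ∫j(t)dt und Anwendung von a(0) = 0, finden wir a(t) = 0. Durch Integration von der Beschleunigung und Verwendung der Anfangsbedingung v(0) = 1, erhalten wir v(t) = 1. Das Integral von der Geschwindigkeit, mit x(0) = 3, ergibt die Position: x(t) = t + 3. Wir haben die Position x(t) = t + 3. Durch Einsetzen von t = 1: x(1) = 4.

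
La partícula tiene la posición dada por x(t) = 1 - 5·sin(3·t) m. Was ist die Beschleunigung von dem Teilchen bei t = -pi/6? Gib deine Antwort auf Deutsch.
Wir müssen unsere Gleichung für die Position x(t) = 1 - 5·sin(3·t) 2-mal ableiten. Die Ableitung von der Position ergibt die Geschwindigkeit: v(t) = -15·cos(3·t). Mit d/dt von v(t) finden wir a(t) = 45·sin(3·t). Mit a(t) = 45·sin(3·t) und Einsetzen von t = -pi/6, finden wir a = -45.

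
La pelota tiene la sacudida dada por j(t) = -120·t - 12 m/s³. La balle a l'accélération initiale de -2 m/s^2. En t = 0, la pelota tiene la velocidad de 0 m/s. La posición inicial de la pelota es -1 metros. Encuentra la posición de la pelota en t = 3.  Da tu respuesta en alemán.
Ausgehend von dem Ruck j(t) = -120·t - 12, nehmen wir 3 Integrale. Durch Integration von dem Ruck und Verwendung der Anfangsbedingung a(0) = -2, erhalten wir a(t) = -60·t^2 - 12·t - 2. Durch Integration von der Beschleunigung und Verwendung der Anfangsbedingung v(0) = 0, erhalten wir v(t) = 2·t·(-10·t^2 - 3·t - 1). Das Integral von der Geschwindigkeit, mit x(0) = -1, ergibt die Position: x(t) = -5·t^4 - 2·t^3 - t^2 - 1. Mit x(t) = -5·t^4 - 2·t^3 - t^2 - 1 und Einsetzen von t = 3, finden wir x = -469.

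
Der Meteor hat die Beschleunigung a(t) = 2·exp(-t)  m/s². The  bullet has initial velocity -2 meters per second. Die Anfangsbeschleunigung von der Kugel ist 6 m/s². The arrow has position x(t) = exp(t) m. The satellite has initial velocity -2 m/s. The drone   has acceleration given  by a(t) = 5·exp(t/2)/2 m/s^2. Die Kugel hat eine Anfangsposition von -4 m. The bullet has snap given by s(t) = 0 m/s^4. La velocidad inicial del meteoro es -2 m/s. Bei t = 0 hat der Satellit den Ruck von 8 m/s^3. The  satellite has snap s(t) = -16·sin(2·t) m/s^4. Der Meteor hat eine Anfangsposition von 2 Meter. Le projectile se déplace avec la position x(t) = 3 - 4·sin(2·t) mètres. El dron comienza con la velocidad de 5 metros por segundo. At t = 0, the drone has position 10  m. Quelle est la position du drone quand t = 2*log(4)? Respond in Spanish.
Partiendo de la aceleración a(t) = 5·exp(t/2)/2, tomamos 2 antiderivadas. La integral de la aceleración, con v(0) = 5, da la velocidad: v(t) = 5·exp(t/2). La integral de la velocidad, con x(0) = 10, da la posición: x(t) = 10·exp(t/2). Usando x(t) = 10·exp(t/2) y sustituyendo t = 2*log(4), encontramos x = 40.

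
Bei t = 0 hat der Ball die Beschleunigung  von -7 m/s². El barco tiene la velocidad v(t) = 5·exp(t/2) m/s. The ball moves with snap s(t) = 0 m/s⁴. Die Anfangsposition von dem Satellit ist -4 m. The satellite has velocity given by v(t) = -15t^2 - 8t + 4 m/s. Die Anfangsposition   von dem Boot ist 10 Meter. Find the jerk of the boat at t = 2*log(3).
We must differentiate our velocity equation v(t) = 5·exp(t/2) 2 times. Differentiating velocity, we get acceleration: a(t) = 5·exp(t/2)/2. Differentiating acceleration, we get jerk: j(t) = 5·exp(t/2)/4. Using j(t) = 5·exp(t/2)/4 and substituting t = 2*log(3), we find j = 15/4.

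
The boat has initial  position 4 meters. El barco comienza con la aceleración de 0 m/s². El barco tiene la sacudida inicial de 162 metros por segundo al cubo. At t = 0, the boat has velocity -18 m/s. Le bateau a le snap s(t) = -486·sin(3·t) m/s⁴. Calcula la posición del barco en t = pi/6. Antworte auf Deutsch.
Ausgehend von dem Snap s(t) = -486·sin(3·t), nehmen wir 4 Integrale. Das Integral von dem Snap, mit j(0) = 162, ergibt den Ruck: j(t) = 162·cos(3·t). Die Stammfunktion von dem Ruck, mit a(0) = 0, ergibt die Beschleunigung: a(t) = 54·sin(3·t). Durch Integration von der Beschleunigung und Verwendung der Anfangsbedingung v(0) = -18, erhalten wir v(t) = -18·cos(3·t). Die Stammfunktion von der Geschwindigkeit ist die Position. Mit x(0) = 4 erhalten wir x(t) = 4 - 6·sin(3·t). Aus der Gleichung für die Position x(t) = 4 - 6·sin(3·t), setzen wir t = pi/6 ein und erhalten x = -2.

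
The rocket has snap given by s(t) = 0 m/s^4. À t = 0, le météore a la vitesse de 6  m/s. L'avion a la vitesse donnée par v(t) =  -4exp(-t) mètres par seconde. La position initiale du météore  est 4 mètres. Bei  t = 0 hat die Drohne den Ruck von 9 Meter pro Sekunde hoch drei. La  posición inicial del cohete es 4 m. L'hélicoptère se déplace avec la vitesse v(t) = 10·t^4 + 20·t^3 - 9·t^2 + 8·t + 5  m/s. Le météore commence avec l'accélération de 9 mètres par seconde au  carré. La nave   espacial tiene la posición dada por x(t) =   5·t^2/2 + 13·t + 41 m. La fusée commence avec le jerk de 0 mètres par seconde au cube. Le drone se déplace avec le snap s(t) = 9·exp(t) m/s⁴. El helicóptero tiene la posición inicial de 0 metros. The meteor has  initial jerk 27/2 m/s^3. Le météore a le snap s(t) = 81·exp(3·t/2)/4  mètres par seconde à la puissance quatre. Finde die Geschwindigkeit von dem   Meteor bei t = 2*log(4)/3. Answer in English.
To solve this, we need to take 3 antiderivatives of our snap equation s(t) = 81·exp(3·t/2)/4. The integral of snap, with j(0) = 27/2, gives jerk: j(t) = 27·exp(3·t/2)/2. Integrating jerk and using the initial condition a(0) = 9, we get a(t) = 9·exp(3·t/2). Finding the integral of a(t) and using v(0) = 6: v(t) = 6·exp(3·t/2). We have velocity v(t) = 6·exp(3·t/2). Substituting t = 2*log(4)/3: v(2*log(4)/3) = 24.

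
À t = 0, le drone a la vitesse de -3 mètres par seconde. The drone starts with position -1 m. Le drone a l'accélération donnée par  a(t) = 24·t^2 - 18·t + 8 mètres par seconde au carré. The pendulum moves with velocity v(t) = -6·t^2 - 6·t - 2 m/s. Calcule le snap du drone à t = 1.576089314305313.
Nous devons dériver notre équation de l'accélération a(t) = 24·t^2 - 18·t + 8 2 fois. En prenant d/dt de a(t), nous trouvons j(t) = 48·t - 18. En dérivant le jerk, nous obtenons le snap: s(t) = 48. En utilisant s(t) = 48 et en substituant t = 1.576089314305313, nous trouvons s = 48.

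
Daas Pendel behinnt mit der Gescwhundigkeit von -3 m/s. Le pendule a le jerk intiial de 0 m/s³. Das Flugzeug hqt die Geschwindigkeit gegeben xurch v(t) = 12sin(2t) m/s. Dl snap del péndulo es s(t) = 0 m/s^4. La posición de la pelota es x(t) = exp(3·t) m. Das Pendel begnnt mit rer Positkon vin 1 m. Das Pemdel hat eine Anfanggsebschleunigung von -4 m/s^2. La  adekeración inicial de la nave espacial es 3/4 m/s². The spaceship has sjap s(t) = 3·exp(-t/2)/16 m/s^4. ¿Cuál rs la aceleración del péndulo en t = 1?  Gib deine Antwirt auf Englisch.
We need to integrate our snap equation s(t) = 0 2 times. Integrating snap and using the initial condition j(0) = 0, we get j(t) = 0. Integrating jerk and using the initial condition a(0) = -4, we get a(t) = -4. We have acceleration a(t) = -4. Substituting t = 1: a(1) = -4.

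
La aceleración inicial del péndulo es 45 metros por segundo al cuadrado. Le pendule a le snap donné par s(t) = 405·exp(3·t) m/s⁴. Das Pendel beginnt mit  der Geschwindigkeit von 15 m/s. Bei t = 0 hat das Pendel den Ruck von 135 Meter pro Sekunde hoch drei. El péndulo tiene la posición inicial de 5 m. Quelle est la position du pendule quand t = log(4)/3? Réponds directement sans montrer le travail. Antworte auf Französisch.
La réponse est 20.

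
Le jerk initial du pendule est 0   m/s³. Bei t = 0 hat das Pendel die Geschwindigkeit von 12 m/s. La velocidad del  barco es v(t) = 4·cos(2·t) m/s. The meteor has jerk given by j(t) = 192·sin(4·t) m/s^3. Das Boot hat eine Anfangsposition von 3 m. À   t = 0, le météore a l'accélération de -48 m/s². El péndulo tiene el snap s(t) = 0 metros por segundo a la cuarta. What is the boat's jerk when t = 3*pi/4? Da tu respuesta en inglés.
Starting from velocity v(t) = 4·cos(2·t), we take 2 derivatives. The derivative of velocity gives acceleration: a(t) = -8·sin(2·t). Differentiating acceleration, we get jerk: j(t) = -16·cos(2·t). From the given jerk equation j(t) = -16·cos(2·t), we substitute t = 3*pi/4 to get j = 0.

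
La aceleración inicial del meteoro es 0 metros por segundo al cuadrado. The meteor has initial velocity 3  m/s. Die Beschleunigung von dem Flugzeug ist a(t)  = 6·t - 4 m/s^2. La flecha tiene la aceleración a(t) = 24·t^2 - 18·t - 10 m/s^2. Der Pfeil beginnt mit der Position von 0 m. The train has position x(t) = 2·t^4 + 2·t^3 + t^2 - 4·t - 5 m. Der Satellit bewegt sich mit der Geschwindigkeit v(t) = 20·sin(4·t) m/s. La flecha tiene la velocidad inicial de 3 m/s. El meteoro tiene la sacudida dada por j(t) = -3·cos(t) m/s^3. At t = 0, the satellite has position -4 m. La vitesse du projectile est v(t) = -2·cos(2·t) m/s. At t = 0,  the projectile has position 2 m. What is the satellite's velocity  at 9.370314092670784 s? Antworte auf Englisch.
Using v(t) = 20·sin(4·t) and substituting t = 9.370314092670784, we find v = -4.32272567692024.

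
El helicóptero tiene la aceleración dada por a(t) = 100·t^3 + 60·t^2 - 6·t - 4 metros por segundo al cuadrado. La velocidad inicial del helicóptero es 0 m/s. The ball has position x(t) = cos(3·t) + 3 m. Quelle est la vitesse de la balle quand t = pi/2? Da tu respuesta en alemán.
Wir müssen unsere Gleichung für die Position x(t) = cos(3·t) + 3 1-mal ableiten. Durch Ableiten von der Position erhalten wir die Geschwindigkeit: v(t) = -3·sin(3·t). Aus der Gleichung für die Geschwindigkeit v(t) = -3·sin(3·t), setzen wir t = pi/2 ein und erhalten v = 3.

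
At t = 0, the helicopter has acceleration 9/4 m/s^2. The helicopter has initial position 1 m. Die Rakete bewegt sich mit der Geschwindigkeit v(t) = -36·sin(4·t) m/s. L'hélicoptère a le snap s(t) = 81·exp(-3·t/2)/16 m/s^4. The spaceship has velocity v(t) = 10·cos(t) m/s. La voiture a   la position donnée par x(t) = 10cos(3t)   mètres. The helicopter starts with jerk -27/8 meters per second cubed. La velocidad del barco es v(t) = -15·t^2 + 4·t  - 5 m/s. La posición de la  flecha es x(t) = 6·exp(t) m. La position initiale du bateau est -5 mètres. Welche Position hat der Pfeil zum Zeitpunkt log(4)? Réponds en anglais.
Using x(t) = 6·exp(t) and substituting t = log(4), we find x = 24.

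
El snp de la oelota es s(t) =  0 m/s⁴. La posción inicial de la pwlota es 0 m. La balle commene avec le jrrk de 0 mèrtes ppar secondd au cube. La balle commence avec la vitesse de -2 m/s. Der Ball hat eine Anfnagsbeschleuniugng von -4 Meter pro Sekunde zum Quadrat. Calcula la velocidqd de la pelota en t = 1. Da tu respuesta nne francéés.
Pour résoudre ceci, nous devons prendre 3 intégrales de notre équation du snap s(t) = 0. La primitive du snap est le jerk. En utilisant j(0) = 0, nous obtenons j(t) = 0. En prenant ∫j(t)dt et en appliquant a(0) = -4, nous trouvons a(t) = -4. L'intégrale de l'accélération, avec v(0) = -2, donne la vitesse: v(t) = -4·t - 2. En utilisant v(t) = -4·t - 2 et en substituant t = 1, nous trouvons v = -6.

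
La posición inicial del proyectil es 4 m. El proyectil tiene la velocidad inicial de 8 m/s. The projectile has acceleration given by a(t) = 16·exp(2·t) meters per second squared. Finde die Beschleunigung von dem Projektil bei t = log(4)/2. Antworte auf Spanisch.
Tenemos la aceleración a(t) = 16·exp(2·t). Sustituyendo t = log(4)/2: a(log(4)/2) = 64.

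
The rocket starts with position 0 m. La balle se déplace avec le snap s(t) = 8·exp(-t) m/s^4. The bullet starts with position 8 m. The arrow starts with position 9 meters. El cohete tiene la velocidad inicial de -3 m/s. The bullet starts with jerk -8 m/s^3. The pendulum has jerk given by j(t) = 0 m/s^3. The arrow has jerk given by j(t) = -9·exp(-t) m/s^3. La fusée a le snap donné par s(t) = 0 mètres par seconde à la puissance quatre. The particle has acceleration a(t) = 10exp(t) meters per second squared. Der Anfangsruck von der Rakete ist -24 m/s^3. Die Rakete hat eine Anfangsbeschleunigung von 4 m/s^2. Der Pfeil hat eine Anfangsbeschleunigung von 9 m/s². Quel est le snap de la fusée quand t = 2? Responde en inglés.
Using s(t) = 0 and substituting t = 2, we find s = 0.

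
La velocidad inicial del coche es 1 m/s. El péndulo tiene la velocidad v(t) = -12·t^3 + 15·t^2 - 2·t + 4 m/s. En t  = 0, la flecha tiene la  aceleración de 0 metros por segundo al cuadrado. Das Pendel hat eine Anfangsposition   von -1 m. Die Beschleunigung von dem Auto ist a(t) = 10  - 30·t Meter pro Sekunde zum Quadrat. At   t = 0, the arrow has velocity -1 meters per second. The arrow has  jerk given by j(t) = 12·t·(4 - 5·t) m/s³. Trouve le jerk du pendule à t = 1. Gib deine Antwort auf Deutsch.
Wir müssen unsere Gleichung für die Geschwindigkeit v(t) = -12·t^3 + 15·t^2 - 2·t + 4 2-mal ableiten. Die Ableitung von der Geschwindigkeit ergibt die Beschleunigung: a(t) = -36·t^2 + 30·t - 2. Die Ableitung von der Beschleunigung ergibt den Ruck: j(t) = 30 - 72·t. Wir haben den Ruck j(t) = 30 - 72·t. Durch Einsetzen von t = 1: j(1) = -42.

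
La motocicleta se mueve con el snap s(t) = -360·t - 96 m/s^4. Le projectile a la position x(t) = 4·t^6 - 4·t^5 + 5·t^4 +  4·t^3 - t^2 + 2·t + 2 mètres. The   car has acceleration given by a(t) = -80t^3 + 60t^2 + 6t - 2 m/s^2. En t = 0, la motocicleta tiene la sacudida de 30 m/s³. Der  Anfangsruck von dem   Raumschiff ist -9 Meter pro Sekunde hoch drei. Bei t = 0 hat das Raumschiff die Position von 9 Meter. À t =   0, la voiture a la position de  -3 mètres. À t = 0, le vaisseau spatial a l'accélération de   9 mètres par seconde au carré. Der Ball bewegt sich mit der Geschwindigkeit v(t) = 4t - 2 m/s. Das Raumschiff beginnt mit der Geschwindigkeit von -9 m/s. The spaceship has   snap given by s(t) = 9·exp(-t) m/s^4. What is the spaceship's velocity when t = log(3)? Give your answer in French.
Pour résoudre ceci, nous devons prendre 3 primitives de notre équation du snap s(t) = 9·exp(-t). En prenant ∫s(t)dt et en appliquant j(0) = -9, nous trouvons j(t) = -9·exp(-t). L'intégrale du jerk, avec a(0) = 9, donne l'accélération: a(t) = 9·exp(-t). La primitive de l'accélération, avec v(0) = -9, donne la vitesse: v(t) = -9·exp(-t). Nous avons la vitesse v(t) = -9·exp(-t). En substituant t = log(3): v(log(3)) = -3.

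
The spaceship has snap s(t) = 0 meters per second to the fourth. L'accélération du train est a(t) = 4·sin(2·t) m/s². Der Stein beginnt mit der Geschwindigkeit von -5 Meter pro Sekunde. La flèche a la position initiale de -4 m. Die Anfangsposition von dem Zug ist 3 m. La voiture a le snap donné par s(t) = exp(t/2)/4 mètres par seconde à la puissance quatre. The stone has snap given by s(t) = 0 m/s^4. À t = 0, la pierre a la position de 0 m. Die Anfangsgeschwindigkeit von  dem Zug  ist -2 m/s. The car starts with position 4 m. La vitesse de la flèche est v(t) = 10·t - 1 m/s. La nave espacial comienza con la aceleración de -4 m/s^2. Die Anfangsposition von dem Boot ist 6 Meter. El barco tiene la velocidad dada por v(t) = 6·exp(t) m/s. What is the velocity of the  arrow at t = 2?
Using v(t) = 10·t - 1 and substituting t = 2, we find v = 19.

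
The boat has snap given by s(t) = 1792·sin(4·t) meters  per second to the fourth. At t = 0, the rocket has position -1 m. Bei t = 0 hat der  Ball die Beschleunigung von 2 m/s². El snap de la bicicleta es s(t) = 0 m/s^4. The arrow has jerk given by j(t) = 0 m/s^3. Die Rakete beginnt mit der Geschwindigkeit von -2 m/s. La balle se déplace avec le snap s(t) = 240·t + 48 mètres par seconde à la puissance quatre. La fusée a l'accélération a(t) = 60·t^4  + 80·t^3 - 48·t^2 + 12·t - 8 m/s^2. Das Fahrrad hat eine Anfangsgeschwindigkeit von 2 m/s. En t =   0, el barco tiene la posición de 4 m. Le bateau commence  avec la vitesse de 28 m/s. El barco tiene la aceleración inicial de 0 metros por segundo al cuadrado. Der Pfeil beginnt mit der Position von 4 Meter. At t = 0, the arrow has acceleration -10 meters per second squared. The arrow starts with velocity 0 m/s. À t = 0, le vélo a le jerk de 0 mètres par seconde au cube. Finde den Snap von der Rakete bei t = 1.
Wir müssen unsere Gleichung für die Beschleunigung a(t) = 60·t^4 + 80·t^3 - 48·t^2 + 12·t - 8 2-mal ableiten. Mit d/dt von a(t) finden wir j(t) = 240·t^3 + 240·t^2 - 96·t + 12. Die Ableitung von dem Ruck ergibt den Snap: s(t) = 720·t^2 + 480·t - 96. Wir haben den Snap s(t) = 720·t^2 + 480·t - 96. Durch Einsetzen von t = 1: s(1) = 1104.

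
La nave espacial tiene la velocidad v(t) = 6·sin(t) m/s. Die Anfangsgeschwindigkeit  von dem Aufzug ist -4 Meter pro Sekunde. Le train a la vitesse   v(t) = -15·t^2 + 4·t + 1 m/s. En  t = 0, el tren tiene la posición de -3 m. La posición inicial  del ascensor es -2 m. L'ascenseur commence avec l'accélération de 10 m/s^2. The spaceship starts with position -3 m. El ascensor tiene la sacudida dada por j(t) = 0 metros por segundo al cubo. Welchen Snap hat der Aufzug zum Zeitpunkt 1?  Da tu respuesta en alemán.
Wir müssen unsere Gleichung für den Ruck j(t) = 0 1-mal ableiten. Mit d/dt von j(t) finden wir s(t) = 0. Wir haben den Snap s(t) = 0. Durch Einsetzen von t = 1: s(1) = 0.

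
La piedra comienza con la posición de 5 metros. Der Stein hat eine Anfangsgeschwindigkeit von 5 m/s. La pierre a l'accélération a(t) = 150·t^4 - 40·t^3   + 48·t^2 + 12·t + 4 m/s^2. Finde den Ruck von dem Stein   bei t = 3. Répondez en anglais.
Starting from acceleration a(t) = 150·t^4 - 40·t^3 + 48·t^2 + 12·t + 4, we take 1 derivative. The derivative of acceleration gives jerk: j(t) = 600·t^3 - 120·t^2 + 96·t + 12. We have jerk j(t) = 600·t^3 - 120·t^2 + 96·t + 12. Substituting t = 3: j(3) = 15420.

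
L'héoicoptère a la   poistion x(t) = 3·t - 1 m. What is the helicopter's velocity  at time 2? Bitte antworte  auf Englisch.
Starting from position x(t) = 3·t - 1, we take 1 derivative. Taking d/dt of x(t), we find v(t) = 3. From the given velocity equation v(t) = 3, we substitute t = 2 to get v = 3.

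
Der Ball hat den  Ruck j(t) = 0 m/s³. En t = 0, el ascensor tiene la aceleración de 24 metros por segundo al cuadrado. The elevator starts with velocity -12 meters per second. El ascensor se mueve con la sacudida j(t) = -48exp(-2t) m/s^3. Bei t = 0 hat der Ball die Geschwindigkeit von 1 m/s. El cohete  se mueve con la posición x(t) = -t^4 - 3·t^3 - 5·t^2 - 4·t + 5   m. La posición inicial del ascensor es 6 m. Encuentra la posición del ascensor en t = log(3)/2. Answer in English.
To find the answer, we compute 3 integrals of j(t) = -48·exp(-2·t). The antiderivative of jerk, with a(0) = 24, gives acceleration: a(t) = 24·exp(-2·t). Integrating acceleration and using the initial condition v(0) = -12, we get v(t) = -12·exp(-2·t). Finding the antiderivative of v(t) and using x(0) = 6: x(t) = 6·exp(-2·t). Using x(t) = 6·exp(-2·t) and substituting t = log(3)/2, we find x = 2.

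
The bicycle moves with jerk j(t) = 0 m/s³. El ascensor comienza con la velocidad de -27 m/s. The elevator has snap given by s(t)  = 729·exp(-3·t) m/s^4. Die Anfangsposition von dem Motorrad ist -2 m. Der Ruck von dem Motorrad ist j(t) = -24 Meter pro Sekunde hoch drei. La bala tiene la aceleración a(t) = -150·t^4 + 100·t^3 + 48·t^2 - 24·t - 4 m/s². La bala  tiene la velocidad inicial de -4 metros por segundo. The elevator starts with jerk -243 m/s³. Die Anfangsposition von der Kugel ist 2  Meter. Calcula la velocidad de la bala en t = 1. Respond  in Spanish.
Debemos encontrar la antiderivada de nuestra ecuación de la aceleración a(t) = -150·t^4 + 100·t^3 + 48·t^2 - 24·t - 4 1 vez. Tomando ∫a(t)dt y aplicando v(0) = -4, encontramos v(t) = -30·t^5 + 25·t^4 + 16·t^3 - 12·t^2 - 4·t - 4. De la ecuación de la velocidad v(t) = -30·t^5 + 25·t^4 + 16·t^3 - 12·t^2 - 4·t - 4, sustituimos t = 1 para obtener v = -9.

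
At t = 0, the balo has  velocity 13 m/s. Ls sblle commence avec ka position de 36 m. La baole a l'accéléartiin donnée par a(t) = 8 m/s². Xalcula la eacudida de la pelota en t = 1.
Debemos derivar nuestra ecuación de la aceleración a(t) = 8 1 vez. Tomando d/dt de a(t), encontramos j(t) = 0. De la ecuación de la sacudida j(t) = 0, sustituimos t = 1 para obtener j = 0.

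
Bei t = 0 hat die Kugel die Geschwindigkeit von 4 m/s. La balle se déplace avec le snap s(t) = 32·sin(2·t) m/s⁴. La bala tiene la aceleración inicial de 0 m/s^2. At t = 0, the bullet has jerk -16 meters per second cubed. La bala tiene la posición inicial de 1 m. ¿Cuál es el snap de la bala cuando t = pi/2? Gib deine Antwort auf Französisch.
Nous avons le snap s(t) = 32·sin(2·t). En substituant t = pi/2: s(pi/2) = 0.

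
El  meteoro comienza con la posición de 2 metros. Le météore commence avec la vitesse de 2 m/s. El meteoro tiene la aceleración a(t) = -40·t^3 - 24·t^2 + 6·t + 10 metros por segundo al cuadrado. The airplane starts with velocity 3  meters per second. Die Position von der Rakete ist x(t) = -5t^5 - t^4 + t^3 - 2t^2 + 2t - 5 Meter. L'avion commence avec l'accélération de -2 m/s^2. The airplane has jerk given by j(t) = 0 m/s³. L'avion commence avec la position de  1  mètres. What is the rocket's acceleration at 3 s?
We must differentiate our position equation x(t) = -5·t^5 - t^4 + t^3 - 2·t^2 + 2·t - 5 2 times. The derivative of position gives velocity: v(t) = -25·t^4 - 4·t^3 + 3·t^2 - 4·t + 2. Differentiating velocity, we get acceleration: a(t) = -100·t^3 - 12·t^2 + 6·t - 4. We have acceleration a(t) = -100·t^3 - 12·t^2 + 6·t - 4. Substituting t = 3: a(3) = -2794.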